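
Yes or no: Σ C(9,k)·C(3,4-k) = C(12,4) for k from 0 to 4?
Yes

Solution: Vandermonde's identity gives C(12,4) = 495; RHS C(12,4) = 495.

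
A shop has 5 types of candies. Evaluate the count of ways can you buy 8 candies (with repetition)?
495

Stars and bars: C(8+5-1, 8) = C(12, 8) = 495.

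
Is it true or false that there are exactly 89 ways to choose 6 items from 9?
False

Solution: C(9,6) = 84 ≠ 89.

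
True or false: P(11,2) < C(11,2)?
False

Reasoning: P(11,2) = 110 and C(11,2) = 55; P(n,r) = r! × C(n,r) so P > C whenever r ≥ 2.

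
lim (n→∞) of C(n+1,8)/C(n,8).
Both numerator and denominator grow as n^8/8! for large n, so the ratio → 1.
Final answer: 1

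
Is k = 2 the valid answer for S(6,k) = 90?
S(6,2) = 2·S(5,2) + S(5,1) = 2·15 + 1 = 31, which does not equal 90.
Final answer: No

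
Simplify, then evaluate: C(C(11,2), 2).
C(11,2) = 55, then C(55, 2) = 1,485.
Final answer: 1,485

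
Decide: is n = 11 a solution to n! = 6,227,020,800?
11! = 11·10! = 11·3,628,800 = 39,916,800, which does not equal 6,227,020,800.

Answer: No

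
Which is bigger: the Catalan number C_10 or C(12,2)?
C_10

Reasoning: C_10 = C(20,10)/(10+1) = 184,756/11 = 16,796; C(12,2) = 66.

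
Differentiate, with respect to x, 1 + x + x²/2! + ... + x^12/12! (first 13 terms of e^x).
Differentiating term by term gives the first 12 terms of e^x.

Answer: 1 + x + x²/2! + ... + x^11/11!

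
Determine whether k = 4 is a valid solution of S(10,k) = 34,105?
Yes

S(10,4) = 4·S(9,4) + S(9,3) = 4·7,770 + 3,025 = 34,105, which equals 34,105.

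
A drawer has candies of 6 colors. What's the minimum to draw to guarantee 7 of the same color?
37
Worst case: 6 of each = 36. One more: 37.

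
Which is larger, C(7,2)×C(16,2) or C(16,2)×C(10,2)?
C(16,2)×C(10,2)

C(7,2)×C(16,2)=2,520, C(16,2)×C(10,2)=5,400.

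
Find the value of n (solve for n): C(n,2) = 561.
34

Reasoning: C(n,2) = n(n−1)/2! is increasing in n, and n(n−1) = 2!·561 = 1,122 ≈ (n−0.5)^2 gives n ≈ 34.0. Check: C(32,2) = 496, C(33,2) = 528, C(34,2) = 561 ✓. So n = 34.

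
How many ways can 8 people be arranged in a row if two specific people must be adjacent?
Treat pair as unit: (8-1)! arrangements × 2 internal orders = 10,080.

Answer: 10,080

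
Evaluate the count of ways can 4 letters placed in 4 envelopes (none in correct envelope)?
Using D(n) = (n-1)[D(n-1) + D(n-2)]:
D(4) = (4-1) × [D(3) + D(2)]
      = 3 × [2 + 1]
      = 3 × 3
      = 9
Final answer: 9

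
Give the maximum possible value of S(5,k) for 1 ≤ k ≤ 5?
25

Solution: Row S(5,k) for k = 1..5 (via S(n,k) = k·S(n−1,k) + S(n−1,k−1)): 1, 15, 25, 10, 1. The row is unimodal; maximum at k = 3: 25.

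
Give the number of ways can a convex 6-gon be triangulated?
14

Working:
Using the Catalan number formula: C_n = C(2n, n) / (n+1)
C_4 = C(8, 4) / (4+1)
     = 70 / 5
     = 14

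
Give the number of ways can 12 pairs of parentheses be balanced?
208,012

Using the Catalan number formula: C_n = C(2n, n) / (n+1)
C_12 = C(24, 12) / (12+1)
     = 2704156 / 13
     = 208,012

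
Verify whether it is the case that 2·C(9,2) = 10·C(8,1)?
Absorption identity k·C(n,k) = n·C(n-1,k-1). LHS = 2·36 = 72; RHS = 10·8 = 80.
Final answer: False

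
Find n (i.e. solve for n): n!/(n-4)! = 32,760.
15

Working:
n!/(n-4)! = n×(n-1)×(n-2)×(n-3), a product of 4 consecutive integers ≈ (n−1.5)^4. 32,760^(1/4) + 1.5 ≈ 15.0; check n = 15: 15×14×13×12 = 32,760 ✓. So n = 15.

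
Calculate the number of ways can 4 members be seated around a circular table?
6

Explanation: Circular arrangements: (4-1)! = 6.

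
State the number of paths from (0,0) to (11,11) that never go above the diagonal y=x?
58,786

Reasoning: Counted by the Catalan number C_11: C_11 = C(22,11)/(11+1) = 705,432/12 = 58,786.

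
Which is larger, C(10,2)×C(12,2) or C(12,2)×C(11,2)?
C(12,2)×C(11,2)

Working:
C(10,2)×C(12,2)=2,970, C(12,2)×C(11,2)=3,630.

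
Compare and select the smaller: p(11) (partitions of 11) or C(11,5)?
p(11)

Solution: Pentagonal recurrence p(n) = p(n−1) + p(n−2) − p(n−5) − p(n−7) + …: p(11) = p(10) + p(9) − p(6) − p(4) = 42 + 30 − 11 − 5 = 56; C(11,5) = 462.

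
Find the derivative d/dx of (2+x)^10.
Using the power rule: d/dx (2+x)^10 = 10(2+x)^{9}.
Final answer: 10(2+x)^9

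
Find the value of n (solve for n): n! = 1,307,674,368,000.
15

Solution: n! is strictly increasing. 13! = 6,227,020,800, 14! = 87,178,291,200, 15! = 1,307,674,368,000 ✓. So n = 15.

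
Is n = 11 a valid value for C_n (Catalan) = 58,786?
Yes

Solution: C_11 = C(22,11)/(11+1) = 705,432/12 = 58,786, which equals 58,786.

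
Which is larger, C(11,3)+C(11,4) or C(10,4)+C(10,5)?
C(11,3)+C(11,4)

First=495, Second=462.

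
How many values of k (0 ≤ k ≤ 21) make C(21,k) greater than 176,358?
6

Reasoning: Row 21 is unimodal and symmetric about k=21/2. C(21,7)=116,280 ≤ 176,358; C(21,8)=203,490 > 176,358; by symmetry C(21,k) > 176,358 for k = 8..13. That's 13 - 8 + 1 = 6 values.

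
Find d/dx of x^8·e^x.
Product rule: d/dx[x^8]·e^x + x^8·d/dx[e^x] = 8x^{7}e^x + x^8e^x.

Answer: (8x^7 + x^8)e^x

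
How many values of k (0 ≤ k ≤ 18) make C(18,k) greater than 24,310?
5

Solution: Row 18 is unimodal and symmetric about k=18/2. C(18,6)=18,564 ≤ 24,310; C(18,7)=31,824 > 24,310; by symmetry C(18,k) > 24,310 for k = 7..11. That's 11 - 7 + 1 = 5 values.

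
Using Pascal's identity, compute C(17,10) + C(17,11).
31,824

C(17,10) + C(17,11) = C(18,11) = 31,824.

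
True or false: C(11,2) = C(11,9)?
True

Working:
C(11,2) = C(11,11-2) by the symmetry property; both equal 55.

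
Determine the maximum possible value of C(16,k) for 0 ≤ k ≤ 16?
Maximum at k = 8: C(16,8) = 12,870.
Final answer: 12,870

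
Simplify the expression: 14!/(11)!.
2,184

This equals 14×13×12 = 2,184.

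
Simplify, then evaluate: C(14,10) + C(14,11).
1,365

Explanation: By Pascal's identity: C(15,11) = 1,365.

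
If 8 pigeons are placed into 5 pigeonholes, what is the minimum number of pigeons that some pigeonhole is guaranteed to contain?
2

Solution: Pigeonhole: ⌈8/5⌉ = 2.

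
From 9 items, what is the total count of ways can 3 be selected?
84

Solution: C(9,3) = 9! / (3! × (9-3)!)
         = 9! / (3! × 6!)
         = 84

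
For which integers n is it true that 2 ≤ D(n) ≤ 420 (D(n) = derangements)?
Using D(n) = (n−1)[D(n−1) + D(n−2)] with D(1)=0, D(2)=1: D(2)=1; D(3)=2; D(4)=9; D(5)=44; D(6)=265; D(7)=1,854. So valid n = 3, 4, 5, 6.

Answer: 3, 4, 5, 6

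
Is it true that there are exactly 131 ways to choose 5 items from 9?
False

Solution: C(9,5) = 126 ≠ 131.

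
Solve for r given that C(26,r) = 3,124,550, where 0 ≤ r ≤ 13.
9

Reasoning: C(26,r) is increasing for 0 ≤ r ≤ 13. Stepping up (C(26,r+1) = C(26,r)·(26−r)/(r+1)): C(26,1) = 26, C(26,2) = 325, C(26,3) = 2,600, C(26,4) = 14,950, C(26,5) = 65,780, C(26,6) = 230,230, C(26,7) = 657,800, C(26,8) = 1,562,275, C(26,9) = 3,124,550 ✓. So r = 9.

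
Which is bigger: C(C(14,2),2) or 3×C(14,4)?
C(C(14,2),2)

Working:
C(C(14,2),2)=4,095, 3×C(14,4)=3,003.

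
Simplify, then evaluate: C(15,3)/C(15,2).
13/3

Reasoning: C(n,k+1)/C(n,k) = (n−k)/(k+1). Here (15−2)/(2+1) = 13/3 = 13/3.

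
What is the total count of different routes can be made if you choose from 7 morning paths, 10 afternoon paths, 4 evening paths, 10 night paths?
2,800

Working:
By the multiplication principle: 7 × 10 × 4 × 10 = 2,800.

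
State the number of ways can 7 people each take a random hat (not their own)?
1,854

Reasoning: Using D(n) = (n-1)[D(n-1) + D(n-2)]:
D(7) = (7-1) × [D(6) + D(5)]
      = 6 × [265 + 44]
      = 6 × 309
      = 1,854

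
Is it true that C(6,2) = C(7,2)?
False

Explanation: LHS = C(6,2) = 15; RHS = C(7,2) = 21. 15 ≠ 21, so the statement does not hold.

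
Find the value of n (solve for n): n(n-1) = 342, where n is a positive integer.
19

Solution: n² − n − 342 = 0, so n = (1 ± √(1 + 4·342))/2 = (1 ± √1,369)/2 = (1 ± 37)/2, i.e. n = 19 or n = -18. Taking the positive root, n = 19 (check: 19×18 = 342).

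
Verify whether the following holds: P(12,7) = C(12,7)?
P(12,7) = 3,991,680 but C(12,7) = 792; they differ by a factor of 7! = 5040, so the statement does not hold.

Answer: False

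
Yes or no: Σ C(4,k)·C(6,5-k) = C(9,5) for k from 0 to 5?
No

Vandermonde's identity gives C(10,5) = 252; RHS C(9,5) = 126.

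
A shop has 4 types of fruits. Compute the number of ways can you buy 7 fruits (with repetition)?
120

Explanation: Stars and bars: C(7+4-1, 7) = C(10, 7) = 120.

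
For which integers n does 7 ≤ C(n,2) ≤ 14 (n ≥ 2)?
5
C(4,2)=6; C(5,2)=10; C(6,2)=15. So valid n = 5.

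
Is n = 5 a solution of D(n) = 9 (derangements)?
No

Explanation: D(5) = (5-1)·[D(4) + D(3)] = 4·[9 + 2] = 44, which does not equal 9.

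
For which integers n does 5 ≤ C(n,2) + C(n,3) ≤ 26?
C(3,2)+C(3,3)=4; C(4,2)+C(4,3)=10; C(5,2)+C(5,3)=20; C(6,2)+C(6,3)=35. So valid n = 4, 5.
Final answer: 4, 5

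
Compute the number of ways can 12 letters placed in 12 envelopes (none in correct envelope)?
Using D(n) = (n-1)[D(n-1) + D(n-2)]:
D(12) = (12-1) × [D(11) + D(10)]
      = 11 × [14684570 + 1334961]
      = 11 × 16019531
      = 176,214,841

Answer: 176,214,841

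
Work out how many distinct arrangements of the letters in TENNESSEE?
3,780

Solution: Word has 9 letters (T=1, E=4, N=2, S=2). Arrangements: 9!/Π(k!) = 3,780.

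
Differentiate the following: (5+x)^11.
11(5+x)^10

Solution: Using the power rule: d/dx (5+x)^11 = 11(5+x)^{10}.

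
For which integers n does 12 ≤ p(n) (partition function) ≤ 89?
7, 8, 9, 10, 11, 12

Working:
Tabulating p(n) via p(n) = p(n−1) + p(n−2) − p(n−5) − p(n−7) + …: p(6)=11; p(7)=15; p(8)=22; p(9)=30; p(10)=42; p(11)=56; p(12)=77; p(13)=101. So valid n = 7, 8, 9, 10, 11, 12.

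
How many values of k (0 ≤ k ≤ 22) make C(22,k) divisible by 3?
11

Working:
Checking C(22,k) mod 3 for k = 0..22: divisible at k = 2, 5, 6, 7, 8, 11, 14, 15, 16, 17, 20. That's 11 values.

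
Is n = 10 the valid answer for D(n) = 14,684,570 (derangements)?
No
D(10) = (10-1)·[D(9) + D(8)] = 9·[133,496 + 14,833] = 1,334,961, which does not equal 14,684,570.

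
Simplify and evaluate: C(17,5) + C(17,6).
18,564

Solution: By Pascal's identity: C(18,6) = 18,564.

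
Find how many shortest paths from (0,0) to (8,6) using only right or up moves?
Choose 8 rights from 14 moves: C(14,8) = 3,003.
Final answer: 3,003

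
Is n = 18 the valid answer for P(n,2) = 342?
No

Explanation: P(18,2) = 18·17 = 306, which does not equal 342.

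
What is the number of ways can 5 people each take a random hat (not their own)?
44

Working:
Using D(n) = (n-1)[D(n-1) + D(n-2)]:
D(5) = (5-1) × [D(4) + D(3)]
      = 4 × [9 + 2]
      = 4 × 11
      = 44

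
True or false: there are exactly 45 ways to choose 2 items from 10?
True
C(10,2) = 45.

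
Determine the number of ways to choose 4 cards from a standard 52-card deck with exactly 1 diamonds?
118,807

13 diamonds and 39 non-diamonds: C(13,1) × C(39,3) = 13 × 9139 = 118,807.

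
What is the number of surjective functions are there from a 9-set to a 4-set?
186,480
Onto functions = 4! × S(9,4)
First compute S(9,4) via recurrence:
Using the Stirling recurrence: S(n,k) = k·S(n-1,k) + S(n-1,k-1)
S(9,4) = 4·S(8,4) + S(8,3)
         = 4·1701 + 966
         = 6804 + 966
         = 7,770
Then: 24 × 7770 = 186,480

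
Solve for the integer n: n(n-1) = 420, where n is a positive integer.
n² − n − 420 = 0, so n = (1 ± √(1 + 4·420))/2 = (1 ± √1,681)/2 = (1 ± 41)/2, i.e. n = 21 or n = -20. Taking the positive root, n = 21 (check: 21×20 = 420).
Final answer: 21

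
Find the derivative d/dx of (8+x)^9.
9(8+x)^8
Using the power rule: d/dx (8+x)^9 = 9(8+x)^{8}.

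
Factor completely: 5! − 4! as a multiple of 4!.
5! − 4! = 5·4! − 4! = (5 − 1)·4! = 4 × 4! = 96.

Answer: 4 × 4! = 96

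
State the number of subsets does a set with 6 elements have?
64

Reasoning: Each element can be included or excluded: 2^6 = 64.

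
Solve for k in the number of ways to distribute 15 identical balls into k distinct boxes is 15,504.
Stars and bars: the count is C(15+k−1, k−1), increasing in k. k=4: C(18,3) = 816, k=5: C(19,4) = 3,876, k=6: C(20,5) = 15,504 ✓. So k = 6.

Answer: 6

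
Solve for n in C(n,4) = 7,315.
22

Solution: C(n,4) = n(n−1)(n−2)(n−3)/4! is increasing in n, and n(n−1)(n−2)(n−3) = 4!·7,315 = 175,560 ≈ (n−1.5)^4 gives n ≈ 22.0. Check: C(20,4) = 4,845, C(21,4) = 5,985, C(22,4) = 7,315 ✓. So n = 22.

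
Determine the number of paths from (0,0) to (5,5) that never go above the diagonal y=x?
42

Solution: Counted by the Catalan number C_5: C_5 = C(10,5)/(5+1) = 252/6 = 42.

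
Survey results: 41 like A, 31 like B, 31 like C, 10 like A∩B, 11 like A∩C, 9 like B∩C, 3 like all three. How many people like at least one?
76

Working:
|A∪B∪C| = 41+31+31-10-11-9+3 = 76.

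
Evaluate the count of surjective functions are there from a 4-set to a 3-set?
36

Onto functions = 3! × S(4,3)
First compute S(4,3) via recurrence:
Using the Stirling recurrence: S(n,k) = k·S(n-1,k) + S(n-1,k-1)
S(4,3) = 3·S(3,3) + S(3,2)
         = 3·1 + 3
         = 3 + 3
         = 6
Then: 6 × 6 = 36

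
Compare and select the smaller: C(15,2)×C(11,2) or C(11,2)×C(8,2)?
C(15,2)×C(11,2)=5,775, C(11,2)×C(8,2)=1,540.
Final answer: C(11,2)×C(8,2)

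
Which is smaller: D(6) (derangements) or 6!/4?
6!/4

Solution: D(6) = (6-1)·[D(5) + D(4)] = 5·[44 + 9] = 265; 6!/4 = 720/4 = 180.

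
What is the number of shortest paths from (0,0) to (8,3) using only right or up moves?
Choose 8 rights from 11 moves: C(11,8) = 165.

Answer: 165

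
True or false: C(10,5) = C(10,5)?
True
Symmetry C(n,k) = C(n,n-k): C(10,5) = 252 and C(10,5) = 252. Both sides agree, so the statement holds.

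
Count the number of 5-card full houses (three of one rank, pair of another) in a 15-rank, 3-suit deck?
630
Triple rank: 15. Triple suits: C(3,3)=1. Pair rank: 14. Pair suits: C(3,2)=3. Total: 630.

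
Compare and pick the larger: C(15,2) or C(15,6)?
C(15,6)

Working:
C(15,2)=105, C(15,6)=5,005.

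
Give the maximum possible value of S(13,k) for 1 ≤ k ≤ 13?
9,321,312

Explanation: Row S(13,k) for k = 1..13 (via S(n,k) = k·S(n−1,k) + S(n−1,k−1)): 1, 4,095, 261,625, 2,532,530, 7,508,501, 9,321,312, 5,715,424, 1,899,612, 359,502, 39,325, 2,431, 78, 1. The row is unimodal; maximum at k = 6: 9,321,312.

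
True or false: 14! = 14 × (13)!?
By definition n! = n × (n-1)!, so 14! = 14 × 13!.
Final answer: True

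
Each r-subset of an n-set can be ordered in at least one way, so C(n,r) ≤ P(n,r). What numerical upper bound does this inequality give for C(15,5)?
360,360
P(15,5) = 15·14·13·12·11 = 360,360, so C(15,5) ≤ 360,360. (The bound is loose by a factor of 5! = 120: C(15,5) = 360,360/120 = 3,003.)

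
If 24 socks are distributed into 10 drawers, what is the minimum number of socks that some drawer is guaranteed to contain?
Pigeonhole: ⌈24/10⌉ = 3.
Final answer: 3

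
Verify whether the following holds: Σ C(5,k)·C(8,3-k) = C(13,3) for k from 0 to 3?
Vandermonde's identity gives C(13,3) = 286; RHS C(13,3) = 286.

Answer: True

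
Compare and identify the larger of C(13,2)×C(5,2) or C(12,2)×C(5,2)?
C(13,2)×C(5,2)

C(13,2)×C(5,2)=780, C(12,2)×C(5,2)=660.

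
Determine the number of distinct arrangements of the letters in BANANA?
60
Word has 6 letters (B=1, A=3, N=2). Arrangements: 6!/Π(k!) = 60.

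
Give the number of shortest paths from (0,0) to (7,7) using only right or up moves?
3,432

Choose 7 rights from 14 moves: C(14,7) = 3,432.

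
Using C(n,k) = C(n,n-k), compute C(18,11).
31,824

Reasoning: C(18,11) = C(18,7) = 31,824.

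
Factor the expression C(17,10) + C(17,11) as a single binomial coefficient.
C(18,11)

Solution: By Pascal's identity: C(17,10) + C(17,11) = C(18,11) = 31,824.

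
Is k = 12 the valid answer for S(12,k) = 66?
No

Solution: S(12,12) = 12·S(11,12) + S(11,11) = 12·0 + 1 = 1, which does not equal 66.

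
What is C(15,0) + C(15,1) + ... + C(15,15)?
32,768

Working:
Sum of binomial coefficients = 2^15 = 32,768.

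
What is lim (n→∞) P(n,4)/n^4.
1

P(n,4) = n(n-1)(n-2)(n-3) ≈ n^4 for large n. Limit = 1.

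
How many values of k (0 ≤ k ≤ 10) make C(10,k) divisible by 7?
3

Solution: Checking C(10,k) mod 7 for k = 0..10: divisible at k = 4, 5, 6. That's 3 values.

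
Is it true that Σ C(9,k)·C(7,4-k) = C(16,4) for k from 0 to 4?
True

Working:
Vandermonde's identity gives C(16,4) = 1,820; RHS C(16,4) = 1,820.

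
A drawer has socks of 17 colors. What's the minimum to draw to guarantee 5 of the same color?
Worst case: 4 of each = 68. One more: 69.
Final answer: 69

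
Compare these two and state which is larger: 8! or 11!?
11!

Working:
8!=40,320, 11!=39,916,800. 11! > 8!.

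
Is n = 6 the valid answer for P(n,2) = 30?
P(6,2) = 6·5 = 30, which equals 30.

Answer: Yes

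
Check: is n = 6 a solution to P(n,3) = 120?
Yes

Solution: P(6,3) = 6·5·4 = 120, which equals 120.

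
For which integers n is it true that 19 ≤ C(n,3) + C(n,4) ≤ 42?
C(5,3)+C(5,4)=15; C(6,3)+C(6,4)=35; C(7,3)+C(7,4)=70. So valid n = 6.
Final answer: 6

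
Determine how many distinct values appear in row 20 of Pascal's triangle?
11

Explanation: Row 20 has entries C(20,0)..C(20,20); by symmetry C(20,k)=C(20,20-k), giving 11 distinct values.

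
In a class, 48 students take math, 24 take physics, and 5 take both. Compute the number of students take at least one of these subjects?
67

Working:
|A∪B| = |A|+|B|-|A∩B| = 48+24-5 = 67.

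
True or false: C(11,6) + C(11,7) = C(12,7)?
Pascal's identity C(n,k) + C(n,k+1) = C(n+1,k+1): 462 + 330 = 792 = C(12,7).
Final answer: True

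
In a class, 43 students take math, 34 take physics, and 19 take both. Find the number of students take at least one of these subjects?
|A∪B| = |A|+|B|-|A∩B| = 43+34-19 = 58.

Answer: 58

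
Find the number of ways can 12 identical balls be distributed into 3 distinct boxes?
91

Working:
C(12+3-1, 3-1) = C(14, 2) = 91.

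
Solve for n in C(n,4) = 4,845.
20

Solution: C(n,4) = n(n−1)(n−2)(n−3)/4! is increasing in n, and n(n−1)(n−2)(n−3) = 4!·4,845 = 116,280 ≈ (n−1.5)^4 gives n ≈ 20.0. Check: C(18,4) = 3,060, C(19,4) = 3,876, C(20,4) = 4,845 ✓. So n = 20.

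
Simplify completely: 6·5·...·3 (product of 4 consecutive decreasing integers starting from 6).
360

This is P(6,4) = 6!/(2)! = 360.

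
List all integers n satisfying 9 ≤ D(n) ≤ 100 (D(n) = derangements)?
4, 5

Working:
Using D(n) = (n−1)[D(n−1) + D(n−2)] with D(1)=0, D(2)=1: D(3)=2; D(4)=9; D(5)=44; D(6)=265. So valid n = 4, 5.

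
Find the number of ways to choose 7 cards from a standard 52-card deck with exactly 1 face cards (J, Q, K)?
46,060,560

12 face cards and 40 non-face cards: C(12,1) × C(40,6) = 12 × 3,838,380 = 46,060,560.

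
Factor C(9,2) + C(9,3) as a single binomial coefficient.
By Pascal's identity: C(9,2) + C(9,3) = C(10,3) = 120.
Final answer: C(10,3)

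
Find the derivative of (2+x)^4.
4(2+x)^3

Working:
Using the power rule: d/dx (2+x)^4 = 4(2+x)^{3}.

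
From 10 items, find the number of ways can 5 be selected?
252

Reasoning: C(10,5) = 10! / (5! × (10-5)!)
         = 10! / (5! × 5!)
         = 252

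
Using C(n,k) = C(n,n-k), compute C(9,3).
C(9,3) = C(9,6) = 84.
Final answer: 84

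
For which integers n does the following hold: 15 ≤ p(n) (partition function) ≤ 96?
7, 8, 9, 10, 11, 12

Tabulating p(n) via p(n) = p(n−1) + p(n−2) − p(n−5) − p(n−7) + …: p(6)=11; p(7)=15; p(8)=22; p(9)=30; p(10)=42; p(11)=56; p(12)=77; p(13)=101. So valid n = 7, 8, 9, 10, 11, 12.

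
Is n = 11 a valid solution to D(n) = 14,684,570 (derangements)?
Yes

Reasoning: D(11) = (11-1)·[D(10) + D(9)] = 10·[1,334,961 + 133,496] = 14,684,570, which equals 14,684,570.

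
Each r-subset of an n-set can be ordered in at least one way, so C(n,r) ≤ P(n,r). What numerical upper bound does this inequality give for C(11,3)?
P(11,3) = 11·10·9 = 990, so C(11,3) ≤ 990. (The bound is loose by a factor of 3! = 6: C(11,3) = 990/6 = 165.)
Final answer: 990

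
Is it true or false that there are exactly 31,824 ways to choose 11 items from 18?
C(18,11) = 31,824.

Answer: True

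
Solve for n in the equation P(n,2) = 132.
12

P(n,2) = n(n−1) is increasing in n; n(n−1) ≈ (n−0.5)^2 = 132 gives n ≈ 12.0. Check: P(10,2) = 90, P(11,2) = 110, P(12,2) = 132 ✓. So n = 12.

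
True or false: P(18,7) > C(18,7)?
True

P(18,7) = 160,392,960 and C(18,7) = 31,824; P(n,r) = r! × C(n,r) so P > C whenever r ≥ 2.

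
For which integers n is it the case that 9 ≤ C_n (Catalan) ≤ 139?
4, 5, 6

Solution: C_3=5; C_4=14; C_5=42; C_6=132; C_7=429. So valid n = 4, 5, 6.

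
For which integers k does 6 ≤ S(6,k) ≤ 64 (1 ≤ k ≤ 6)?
S(6,1)=1; S(6,2)=31; S(6,3)=90; S(6,4)=65; S(6,5)=15; S(6,6)=1. So valid k = 2, 5.

Answer: 2, 5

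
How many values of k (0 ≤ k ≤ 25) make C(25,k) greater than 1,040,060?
10

Explanation: Row 25 is unimodal and symmetric about k=25/2. C(25,7)=480,700 ≤ 1,040,060; C(25,8)=1,081,575 > 1,040,060; by symmetry C(25,k) > 1,040,060 for k = 8..17. That's 17 - 8 + 1 = 10 values.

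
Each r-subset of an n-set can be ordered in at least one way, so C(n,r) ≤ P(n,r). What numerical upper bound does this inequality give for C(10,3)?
P(10,3) = 10·9·8 = 720, so C(10,3) ≤ 720. (The bound is loose by a factor of 3! = 6: C(10,3) = 720/6 = 120.)

Answer: 720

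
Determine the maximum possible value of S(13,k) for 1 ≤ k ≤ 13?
9,321,312

Row S(13,k) for k = 1..13 (via S(n,k) = k·S(n−1,k) + S(n−1,k−1)): 1, 4,095, 261,625, 2,532,530, 7,508,501, 9,321,312, 5,715,424, 1,899,612, 359,502, 39,325, 2,431, 78, 1. The row is unimodal; maximum at k = 6: 9,321,312.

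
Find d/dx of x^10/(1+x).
Quotient rule: [10x^{9}(1+x) - x^10]/(1+x)².
Final answer: (10x^9(1+x) - x^10)/(1+x)²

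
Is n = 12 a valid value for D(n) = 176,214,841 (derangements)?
D(12) = (12-1)·[D(11) + D(10)] = 11·[14,684,570 + 1,334,961] = 176,214,841, which equals 176,214,841.

Answer: Yes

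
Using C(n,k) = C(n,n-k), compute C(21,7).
116,280

Reasoning: C(21,7) = C(21,14) = 116,280.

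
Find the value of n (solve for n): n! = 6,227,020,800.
n! is strictly increasing. 11! = 39,916,800, 12! = 479,001,600, 13! = 6,227,020,800 ✓. So n = 13.
Final answer: 13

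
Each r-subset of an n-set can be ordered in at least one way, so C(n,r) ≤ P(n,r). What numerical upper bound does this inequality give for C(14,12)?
43,589,145,600

Reasoning: P(14,12) = 14·13·12·11·10·9·8·7·6·5·4·3 = 43,589,145,600, so C(14,12) ≤ 43,589,145,600. (The bound is loose by a factor of 12! = 479,001,600: C(14,12) = 43,589,145,600/479,001,600 = 91.)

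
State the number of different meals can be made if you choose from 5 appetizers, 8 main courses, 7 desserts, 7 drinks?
By the multiplication principle: 5 × 8 × 7 × 7 = 1,960.
Final answer: 1,960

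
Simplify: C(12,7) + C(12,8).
1,287

Reasoning: By Pascal's identity: C(13,8) = 1,287.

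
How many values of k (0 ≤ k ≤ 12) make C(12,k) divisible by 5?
4

Solution: Checking C(12,k) mod 5 for k = 0..12: divisible at k = 3, 4, 8, 9. That's 4 values.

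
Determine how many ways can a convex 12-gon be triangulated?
16,796

Solution: Using the Catalan number formula: C_n = C(2n, n) / (n+1)
C_10 = C(20, 10) / (10+1)
     = 184756 / 11
     = 16,796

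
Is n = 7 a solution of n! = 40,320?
No

Solution: 7! = 7·6! = 7·720 = 5,040, which does not equal 40,320.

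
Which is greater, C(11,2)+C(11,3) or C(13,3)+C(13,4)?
C(13,3)+C(13,4)

Explanation: First=220, Second=1,001.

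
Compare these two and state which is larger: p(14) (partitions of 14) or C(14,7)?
C(14,7)
Pentagonal recurrence p(n) = p(n−1) + p(n−2) − p(n−5) − p(n−7) + …: p(14) = p(13) + p(12) − p(9) − p(7) + p(2) = 101 + 77 − 30 − 15 + 2 = 135; C(14,7) = 3,432.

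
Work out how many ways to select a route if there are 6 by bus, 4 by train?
By the addition principle: 6 + 4 = 10.

Answer: 10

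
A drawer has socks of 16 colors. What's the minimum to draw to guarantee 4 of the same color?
49

Working:
Worst case: 3 of each = 48. One more: 49.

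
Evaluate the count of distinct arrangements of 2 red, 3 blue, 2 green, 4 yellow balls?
69,300

Working:
Multinomial: 11!/(2! × 3! × 2! × 4!) = 69,300.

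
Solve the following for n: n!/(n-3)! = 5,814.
19

Reasoning: n!/(n-3)! = n×(n-1)×(n-2), a product of 3 consecutive integers ≈ (n−1)^3. 5,814^(1/3) + 1 ≈ 19.0; check n = 19: 19×18×17 = 5,814 ✓. So n = 19.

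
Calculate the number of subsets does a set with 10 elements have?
1,024

Explanation: Each element can be included or excluded: 2^10 = 1,024.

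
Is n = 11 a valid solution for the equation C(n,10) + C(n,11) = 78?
No
C(11,10) + C(11,11) = 11 + 1 = 12, which does not equal 78.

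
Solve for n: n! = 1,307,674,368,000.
15

Solution: n! is strictly increasing. 13! = 6,227,020,800, 14! = 87,178,291,200, 15! = 1,307,674,368,000 ✓. So n = 15.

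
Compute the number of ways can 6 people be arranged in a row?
720

Solution: Arrangements of 6 distinct objects: 6! = 720.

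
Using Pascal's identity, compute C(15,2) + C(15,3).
560

Working:
C(15,2) + C(15,3) = C(16,3) = 560.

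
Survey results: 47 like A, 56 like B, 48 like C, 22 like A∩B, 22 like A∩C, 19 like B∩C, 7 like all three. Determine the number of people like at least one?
95

Solution: |A∪B∪C| = 47+56+48-22-22-19+7 = 95.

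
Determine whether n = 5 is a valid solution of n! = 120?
Yes
5! = 5·4! = 5·24 = 120, which equals 120.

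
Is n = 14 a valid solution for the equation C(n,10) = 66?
C(14,10) = 14·13·12·11·10·9·8·7·6·5/10! = 3,632,428,800/3,628,800 = 1,001, which does not equal 66.
Final answer: No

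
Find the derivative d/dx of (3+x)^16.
16(3+x)^15

Reasoning: Using the power rule: d/dx (3+x)^16 = 16(3+x)^{15}.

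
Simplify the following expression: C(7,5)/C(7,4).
3/5
C(n,k+1)/C(n,k) = (n−k)/(k+1). Here (7−4)/(4+1) = 3/5 = 3/5.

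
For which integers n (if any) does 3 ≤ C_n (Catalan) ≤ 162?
3, 4, 5, 6

Reasoning: C_2=2; C_3=5; C_4=14; C_5=42; C_6=132; C_7=429. So valid n = 3, 4, 5, 6.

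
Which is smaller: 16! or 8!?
8!

Working:
16!=20,922,789,888,000, 8!=40,320. 16! > 8!.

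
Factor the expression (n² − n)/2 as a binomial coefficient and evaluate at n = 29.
C(n,2); C(29,2) = 406

Reasoning: (n² − n)/2 = n(n−1)/2 = C(n,2). At n = 29: C(29,2) = 406.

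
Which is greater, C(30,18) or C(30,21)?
C(30,18)

Explanation: C(30,18)=86,493,225, C(30,21)=14,307,150.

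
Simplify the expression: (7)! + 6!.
5,760

Working:
(7)! + 6! = (7)·6! + 6! = (7+1)·6! = 8·6! = 5,760.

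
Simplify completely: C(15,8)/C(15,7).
1

C(n,k+1)/C(n,k) = (n−k)/(k+1). Here (15−7)/(7+1) = 8/8 = 1.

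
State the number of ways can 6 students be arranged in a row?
720

Reasoning: Arrangements of 6 distinct objects: 6! = 720.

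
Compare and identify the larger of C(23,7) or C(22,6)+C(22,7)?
Equal
By Pascal's identity: C(23,7) = C(22,6)+C(22,7) = 245,157. Equal.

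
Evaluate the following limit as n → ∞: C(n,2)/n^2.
1/2

C(n,2) ≈ n^2/2! for large n. Limit = 1/2! = 1/2.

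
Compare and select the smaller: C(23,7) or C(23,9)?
C(23,7)

Reasoning: C(23,7)=245,157, C(23,9)=817,190.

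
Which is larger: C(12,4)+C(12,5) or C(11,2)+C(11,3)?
C(12,4)+C(12,5)

Working:
First=1,287, Second=220.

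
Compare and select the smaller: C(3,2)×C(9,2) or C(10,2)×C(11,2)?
C(3,2)×C(9,2)

Working:
C(3,2)×C(9,2)=108, C(10,2)×C(11,2)=2,475.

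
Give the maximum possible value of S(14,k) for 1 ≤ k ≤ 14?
Row S(14,k) for k = 1..14 (via S(n,k) = k·S(n−1,k) + S(n−1,k−1)): 1, 8,191, 788,970, 10,391,745, 40,075,035, 63,436,373, 49,329,280, 20,912,320, 5,135,130, 752,752, 66,066, 3,367, 91, 1. The row is unimodal; maximum at k = 6: 63,436,373.

Answer: 63,436,373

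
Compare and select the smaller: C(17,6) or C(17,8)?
C(17,6)=12,376, C(17,8)=24,310.
Final answer: C(17,6)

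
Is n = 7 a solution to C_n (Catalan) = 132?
No

Reasoning: C_7 = C(14,7)/(7+1) = 3,432/8 = 429, which does not equal 132.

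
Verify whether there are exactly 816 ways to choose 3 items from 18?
True
C(18,3) = 816.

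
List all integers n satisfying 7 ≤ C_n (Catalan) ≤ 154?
4, 5, 6

Reasoning: C_3=5; C_4=14; C_5=42; C_6=132; C_7=429. So valid n = 4, 5, 6.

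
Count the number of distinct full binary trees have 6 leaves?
42

Reasoning: Using the Catalan number formula: C_n = C(2n, n) / (n+1)
C_5 = C(10, 5) / (5+1)
     = 252 / 6
     = 42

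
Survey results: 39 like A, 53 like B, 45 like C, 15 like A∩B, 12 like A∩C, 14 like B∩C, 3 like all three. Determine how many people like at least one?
|A∪B∪C| = 39+53+45-15-12-14+3 = 99.

Answer: 99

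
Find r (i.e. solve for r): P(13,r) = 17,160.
P(13,r) = 13·12·…·(13−r+1), a product of r factors. Multiplying down from 13: 13 = 13; 13·12 = 156; 13·12·11 = 1,716; 13·12·11·10 = 17,160 ✓ (4 factors). So r = 4.

Answer: 4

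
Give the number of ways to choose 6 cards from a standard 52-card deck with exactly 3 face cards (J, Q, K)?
2,173,600

Explanation: 12 face cards and 40 non-face cards: C(12,3) × C(40,3) = 220 × 9,880 = 2,173,600.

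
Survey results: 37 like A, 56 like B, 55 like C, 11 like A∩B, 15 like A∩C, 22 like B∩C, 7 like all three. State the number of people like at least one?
107
|A∪B∪C| = 37+56+55-11-15-22+7 = 107.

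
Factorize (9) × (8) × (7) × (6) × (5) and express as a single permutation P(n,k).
P(9,5) = 9!/(4)!

Reasoning: Product of 5 consecutive descending integers starting at 9: P(9,5) = 9!/4! = 15,120.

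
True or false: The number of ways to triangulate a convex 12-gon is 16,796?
True

Solution: Triangulations of a convex 12-gon are counted by the Catalan number C_10: C_10 = C(20,10)/(10+1) = 184,756/11 = 16,796.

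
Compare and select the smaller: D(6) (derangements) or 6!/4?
6!/4
D(6) = (6-1)·[D(5) + D(4)] = 5·[44 + 9] = 265; 6!/4 = 720/4 = 180.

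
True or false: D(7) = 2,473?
Derangements of 7 elements: D(7) = (7-1)·[D(6) + D(5)] = 6·[265 + 44] = 1,854.

Answer: False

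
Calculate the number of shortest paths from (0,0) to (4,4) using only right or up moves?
Choose 4 rights from 8 moves: C(8,4) = 70.
Final answer: 70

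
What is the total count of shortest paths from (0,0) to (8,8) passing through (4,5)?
4,410
To (4,5): C(9,4)=126. From there: C(7,4)=35. Total: 4,410.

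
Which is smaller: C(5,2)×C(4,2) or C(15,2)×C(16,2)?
C(5,2)×C(4,2)=60, C(15,2)×C(16,2)=12,600.

Answer: C(5,2)×C(4,2)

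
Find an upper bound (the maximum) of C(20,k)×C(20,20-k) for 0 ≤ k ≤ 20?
34,134,779,536

Reasoning: C(20,k)·C(20,20-k) = C(20,k)², maximised at the centre k = 10: C(20,10)² = 34,134,779,536.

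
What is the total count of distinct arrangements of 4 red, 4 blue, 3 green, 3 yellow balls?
Multinomial: 14!/(4! × 4! × 3! × 3!) = 4,204,200.

Answer: 4,204,200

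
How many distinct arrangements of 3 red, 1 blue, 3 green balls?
140

Working:
Multinomial: 7!/(3! × 1! × 3!) = 140.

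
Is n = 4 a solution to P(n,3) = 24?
Yes

Explanation: P(4,3) = 4·3·2 = 24, which equals 24.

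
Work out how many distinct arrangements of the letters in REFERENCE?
Word has 9 letters (R=2, E=4, F=1, N=1, C=1). Arrangements: 9!/Π(k!) = 7,560.

Answer: 7,560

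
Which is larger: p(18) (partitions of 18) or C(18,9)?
Pentagonal recurrence p(n) = p(n−1) + p(n−2) − p(n−5) − p(n−7) + …: p(18) = p(17) + p(16) − p(13) − p(11) + p(6) + p(3) = 297 + 231 − 101 − 56 + 11 + 3 = 385; C(18,9) = 48,620.
Final answer: C(18,9)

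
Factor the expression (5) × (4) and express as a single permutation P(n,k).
P(5,2) = 5!/(3)!
Product of 2 consecutive descending integers starting at 5: P(5,2) = 5!/3! = 20.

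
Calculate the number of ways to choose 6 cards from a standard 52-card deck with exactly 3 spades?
2,613,754

Reasoning: 13 spades and 39 non-spades: C(13,3) × C(39,3) = 286 × 9139 = 2,613,754.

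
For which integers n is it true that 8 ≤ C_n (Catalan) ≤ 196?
4, 5, 6

Reasoning: C_3=5; C_4=14; C_5=42; C_6=132; C_7=429. So valid n = 4, 5, 6.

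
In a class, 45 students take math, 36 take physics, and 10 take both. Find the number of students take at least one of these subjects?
|A∪B| = |A|+|B|-|A∩B| = 45+36-10 = 71.

Answer: 71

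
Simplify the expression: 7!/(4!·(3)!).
35
This is C(7,4) = 35.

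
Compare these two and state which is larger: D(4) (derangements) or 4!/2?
4!/2

Working:
D(4) = (4-1)·[D(3) + D(2)] = 3·[2 + 1] = 9; 4!/2 = 24/2 = 12.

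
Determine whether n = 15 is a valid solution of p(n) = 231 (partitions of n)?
No

Explanation: Pentagonal recurrence p(n) = p(n−1) + p(n−2) − p(n−5) − p(n−7) + …: p(15) = p(14) + p(13) − p(10) − p(8) + p(3) + p(0) = 135 + 101 − 42 − 22 + 3 + 1 = 176, which does not equal 231.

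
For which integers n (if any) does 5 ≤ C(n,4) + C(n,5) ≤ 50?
5, 6

C(4,4)+C(4,5)=1; C(5,4)+C(5,5)=6; C(6,4)+C(6,5)=21; C(7,4)+C(7,5)=56. So valid n = 5, 6.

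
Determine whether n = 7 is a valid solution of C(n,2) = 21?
Yes

Working:
C(7,2) = 7·6/2! = 42/2 = 21, which equals 21.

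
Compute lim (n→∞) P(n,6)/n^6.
1

Working:
P(n,6) = n(n-1)···(n-5) ≈ n^6 for large n. Limit = 1.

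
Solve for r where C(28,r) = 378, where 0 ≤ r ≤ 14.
2

Working:
C(28,r) is increasing for 0 ≤ r ≤ 14. Stepping up (C(28,r+1) = C(28,r)·(28−r)/(r+1)): C(28,1) = 28, C(28,2) = 378 ✓. So r = 2.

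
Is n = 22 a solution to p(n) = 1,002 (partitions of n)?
Yes

Working:
Pentagonal recurrence p(n) = p(n−1) + p(n−2) − p(n−5) − p(n−7) + …: p(22) = p(21) + p(20) − p(17) − p(15) + p(10) + p(7) − p(0) = 792 + 627 − 297 − 176 + 42 + 15 − 1 = 1,002, which equals 1,002.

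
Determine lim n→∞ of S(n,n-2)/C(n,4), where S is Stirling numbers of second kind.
3
The leading term of S(n,n-2) as a polynomial in n is (3)!!·C(n,4), so the ratio → (3)!! = 3.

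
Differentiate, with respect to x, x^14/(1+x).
(14x^13(1+x) - x^14)/(1+x)²

Reasoning: Quotient rule: [14x^{13}(1+x) - x^14]/(1+x)².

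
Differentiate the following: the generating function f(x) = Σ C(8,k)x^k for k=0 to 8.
Term-by-term differentiation gives Σ k·C(8,k)x^{k-1} for k=1 to 8.
Final answer: Σ k·C(8,k)x^(k-1) for k=1 to 8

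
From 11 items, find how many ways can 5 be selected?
C(11,5) = 11! / (5! × (11-5)!)
         = 11! / (5! × 6!)
         = 462

Answer: 462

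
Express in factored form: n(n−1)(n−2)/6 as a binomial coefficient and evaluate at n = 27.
C(n,3); C(27,3) = 2,925
n(n−1)(n−2)/6 = n!/(3!(n−3)!) = C(n,3). At n = 27: C(27,3) = 2,925.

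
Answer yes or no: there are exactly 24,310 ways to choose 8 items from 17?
C(17,8) = 24,310.

Answer: Yes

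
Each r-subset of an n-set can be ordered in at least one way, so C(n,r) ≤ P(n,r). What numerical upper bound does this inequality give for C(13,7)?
P(13,7) = 13·12·11·10·9·8·7 = 8,648,640, so C(13,7) ≤ 8,648,640. (The bound is loose by a factor of 7! = 5,040: C(13,7) = 8,648,640/5,040 = 1,716.)

Answer: 8,648,640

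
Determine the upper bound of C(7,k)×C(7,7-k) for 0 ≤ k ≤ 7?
C(7,k)·C(7,7-k) = C(7,k)², maximised at the centre k = 3: C(7,3)² = 1,225.

Answer: 1,225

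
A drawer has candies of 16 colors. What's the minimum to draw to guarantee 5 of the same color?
Worst case: 4 of each = 64. One more: 65.
Final answer: 65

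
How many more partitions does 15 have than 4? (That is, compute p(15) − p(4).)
171

Pentagonal recurrence p(n) = p(n−1) + p(n−2) − p(n−5) − p(n−7) + …: p(15) = p(14) + p(13) − p(10) − p(8) + p(3) + p(0) = 135 + 101 − 42 − 22 + 3 + 1 = 176.
p(4) = p(3) + p(2) = 3 + 2 = 5.
Difference = 176 − 5 = 171.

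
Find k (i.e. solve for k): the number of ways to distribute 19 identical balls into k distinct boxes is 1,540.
4

Explanation: Stars and bars: the count is C(19+k−1, k−1), increasing in k. k=2: C(20,1) = 20, k=3: C(21,2) = 210, k=4: C(22,3) = 1,540 ✓. So k = 4.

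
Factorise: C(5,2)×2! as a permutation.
C(5,2)×2! = [5!/(2!(3)!)]×2! = 5!/(3)! = P(5,2) = 20.

Answer: P(5,2)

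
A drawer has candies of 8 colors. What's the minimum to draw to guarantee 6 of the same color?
41
Worst case: 5 of each = 40. One more: 41.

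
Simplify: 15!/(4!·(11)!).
1,365

Working:
This is C(15,4) = 1,365.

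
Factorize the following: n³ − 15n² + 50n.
n³ − 15n² + 50n = n(n² − 15n + 50) = n(n − 5)(n − 10).

Answer: n(n − 5)(n − 10)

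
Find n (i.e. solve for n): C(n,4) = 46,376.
34
C(n,4) = n(n−1)(n−2)(n−3)/4! is increasing in n, and n(n−1)(n−2)(n−3) = 4!·46,376 = 1,113,024 ≈ (n−1.5)^4 gives n ≈ 34.0. Check: C(32,4) = 35,960, C(33,4) = 40,920, C(34,4) = 46,376 ✓. So n = 34.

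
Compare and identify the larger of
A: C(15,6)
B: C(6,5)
A=C(15,6)=5,005, B=C(6,5)=6.
Final answer: A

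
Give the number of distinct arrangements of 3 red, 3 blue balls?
20
Multinomial: 6!/(3! × 3!) = 20.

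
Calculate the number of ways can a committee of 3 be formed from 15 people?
C(15,3) = 15! / (3! × (15-3)!)
         = 15! / (3! × 12!)
         = 455

Answer: 455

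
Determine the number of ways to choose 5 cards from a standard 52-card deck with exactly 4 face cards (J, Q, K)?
12 face cards and 40 non-face cards: C(12,4) × C(40,1) = 495 × 40 = 19,800.
Final answer: 19,800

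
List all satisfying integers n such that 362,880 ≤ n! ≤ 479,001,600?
9, 10, 11, 12

Explanation: n! is strictly increasing; 9! = 362,880 and 12! = 479,001,600, so valid n = 9, 10, 11, 12.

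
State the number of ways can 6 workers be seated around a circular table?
120

Circular arrangements: (6-1)! = 120.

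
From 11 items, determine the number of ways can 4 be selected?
330

Solution: C(11,4) = 11! / (4! × (11-4)!)
         = 11! / (4! × 7!)
         = 330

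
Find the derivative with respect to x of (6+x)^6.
6(6+x)^5

Working:
Using the power rule: d/dx (6+x)^6 = 6(6+x)^{5}.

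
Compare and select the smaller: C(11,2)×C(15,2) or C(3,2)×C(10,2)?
C(3,2)×C(10,2)
C(11,2)×C(15,2)=5,775, C(3,2)×C(10,2)=135.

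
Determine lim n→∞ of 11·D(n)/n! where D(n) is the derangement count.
D(n)/n! → 1/e, so 11·D(n)/n! → 11/e.

Answer: 11/e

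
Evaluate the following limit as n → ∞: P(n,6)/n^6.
P(n,6) = n(n-1)···(n-5) ≈ n^6 for large n. Limit = 1.

Answer: 1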